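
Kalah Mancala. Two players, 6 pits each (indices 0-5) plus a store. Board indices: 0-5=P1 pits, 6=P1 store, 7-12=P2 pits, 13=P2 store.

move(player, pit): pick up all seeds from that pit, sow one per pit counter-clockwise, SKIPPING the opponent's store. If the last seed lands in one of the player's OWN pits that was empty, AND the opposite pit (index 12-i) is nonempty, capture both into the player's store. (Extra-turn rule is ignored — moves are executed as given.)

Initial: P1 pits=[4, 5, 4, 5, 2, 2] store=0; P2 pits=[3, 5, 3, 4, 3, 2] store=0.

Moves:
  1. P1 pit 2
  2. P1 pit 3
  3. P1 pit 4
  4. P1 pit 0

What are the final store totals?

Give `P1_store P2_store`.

Answer: 11 0

Derivation:
Move 1: P1 pit2 -> P1=[4,5,0,6,3,3](1) P2=[3,5,3,4,3,2](0)
Move 2: P1 pit3 -> P1=[4,5,0,0,4,4](2) P2=[4,6,4,4,3,2](0)
Move 3: P1 pit4 -> P1=[4,5,0,0,0,5](3) P2=[5,7,4,4,3,2](0)
Move 4: P1 pit0 -> P1=[0,6,1,1,0,5](11) P2=[5,0,4,4,3,2](0)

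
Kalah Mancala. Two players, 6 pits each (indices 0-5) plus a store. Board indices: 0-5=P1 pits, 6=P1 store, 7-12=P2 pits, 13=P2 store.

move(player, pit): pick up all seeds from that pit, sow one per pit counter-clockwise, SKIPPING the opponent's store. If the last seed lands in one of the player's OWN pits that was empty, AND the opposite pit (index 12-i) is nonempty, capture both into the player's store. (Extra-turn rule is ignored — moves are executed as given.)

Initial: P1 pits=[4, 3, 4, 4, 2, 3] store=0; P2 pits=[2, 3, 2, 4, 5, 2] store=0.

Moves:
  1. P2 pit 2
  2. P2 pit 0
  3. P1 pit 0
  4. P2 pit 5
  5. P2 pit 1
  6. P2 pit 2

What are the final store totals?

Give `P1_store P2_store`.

Answer: 0 8

Derivation:
Move 1: P2 pit2 -> P1=[4,3,4,4,2,3](0) P2=[2,3,0,5,6,2](0)
Move 2: P2 pit0 -> P1=[4,3,4,0,2,3](0) P2=[0,4,0,5,6,2](5)
Move 3: P1 pit0 -> P1=[0,4,5,1,3,3](0) P2=[0,4,0,5,6,2](5)
Move 4: P2 pit5 -> P1=[1,4,5,1,3,3](0) P2=[0,4,0,5,6,0](6)
Move 5: P2 pit1 -> P1=[0,4,5,1,3,3](0) P2=[0,0,1,6,7,0](8)
Move 6: P2 pit2 -> P1=[0,4,5,1,3,3](0) P2=[0,0,0,7,7,0](8)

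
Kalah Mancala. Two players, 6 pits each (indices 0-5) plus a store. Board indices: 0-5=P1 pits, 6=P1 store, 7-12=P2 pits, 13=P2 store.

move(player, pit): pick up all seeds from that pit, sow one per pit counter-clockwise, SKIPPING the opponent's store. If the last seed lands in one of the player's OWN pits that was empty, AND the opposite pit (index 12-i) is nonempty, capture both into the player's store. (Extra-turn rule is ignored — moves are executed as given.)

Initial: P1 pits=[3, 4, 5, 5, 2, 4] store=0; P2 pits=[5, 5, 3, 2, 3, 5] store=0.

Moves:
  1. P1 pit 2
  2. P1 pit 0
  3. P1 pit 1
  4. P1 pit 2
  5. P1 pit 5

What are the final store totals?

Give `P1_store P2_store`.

Move 1: P1 pit2 -> P1=[3,4,0,6,3,5](1) P2=[6,5,3,2,3,5](0)
Move 2: P1 pit0 -> P1=[0,5,1,7,3,5](1) P2=[6,5,3,2,3,5](0)
Move 3: P1 pit1 -> P1=[0,0,2,8,4,6](2) P2=[6,5,3,2,3,5](0)
Move 4: P1 pit2 -> P1=[0,0,0,9,5,6](2) P2=[6,5,3,2,3,5](0)
Move 5: P1 pit5 -> P1=[0,0,0,9,5,0](3) P2=[7,6,4,3,4,5](0)

Answer: 3 0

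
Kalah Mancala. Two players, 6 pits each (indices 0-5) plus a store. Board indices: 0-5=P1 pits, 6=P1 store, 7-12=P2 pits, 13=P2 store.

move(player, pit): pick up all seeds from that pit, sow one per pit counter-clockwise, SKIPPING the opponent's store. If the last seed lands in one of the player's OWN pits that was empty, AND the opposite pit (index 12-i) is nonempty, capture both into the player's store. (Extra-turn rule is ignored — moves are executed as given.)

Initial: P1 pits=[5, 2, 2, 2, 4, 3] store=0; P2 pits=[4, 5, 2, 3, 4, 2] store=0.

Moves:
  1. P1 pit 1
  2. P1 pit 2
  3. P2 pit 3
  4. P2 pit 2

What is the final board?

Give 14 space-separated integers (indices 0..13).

Answer: 5 0 0 4 5 4 0 4 5 0 1 6 3 1

Derivation:
Move 1: P1 pit1 -> P1=[5,0,3,3,4,3](0) P2=[4,5,2,3,4,2](0)
Move 2: P1 pit2 -> P1=[5,0,0,4,5,4](0) P2=[4,5,2,3,4,2](0)
Move 3: P2 pit3 -> P1=[5,0,0,4,5,4](0) P2=[4,5,2,0,5,3](1)
Move 4: P2 pit2 -> P1=[5,0,0,4,5,4](0) P2=[4,5,0,1,6,3](1)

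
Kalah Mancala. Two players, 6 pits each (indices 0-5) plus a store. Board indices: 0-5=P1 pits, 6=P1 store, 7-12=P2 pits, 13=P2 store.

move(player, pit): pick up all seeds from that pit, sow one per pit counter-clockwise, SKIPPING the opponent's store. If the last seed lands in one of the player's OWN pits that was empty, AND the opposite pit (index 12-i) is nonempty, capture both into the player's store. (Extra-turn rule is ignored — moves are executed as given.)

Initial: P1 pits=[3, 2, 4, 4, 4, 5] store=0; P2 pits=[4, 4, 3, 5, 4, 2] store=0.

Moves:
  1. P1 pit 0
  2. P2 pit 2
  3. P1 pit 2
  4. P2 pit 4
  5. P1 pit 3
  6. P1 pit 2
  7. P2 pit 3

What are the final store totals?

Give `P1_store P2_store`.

Answer: 4 2

Derivation:
Move 1: P1 pit0 -> P1=[0,3,5,5,4,5](0) P2=[4,4,3,5,4,2](0)
Move 2: P2 pit2 -> P1=[0,3,5,5,4,5](0) P2=[4,4,0,6,5,3](0)
Move 3: P1 pit2 -> P1=[0,3,0,6,5,6](1) P2=[5,4,0,6,5,3](0)
Move 4: P2 pit4 -> P1=[1,4,1,6,5,6](1) P2=[5,4,0,6,0,4](1)
Move 5: P1 pit3 -> P1=[1,4,1,0,6,7](2) P2=[6,5,1,6,0,4](1)
Move 6: P1 pit2 -> P1=[1,4,0,0,6,7](4) P2=[6,5,0,6,0,4](1)
Move 7: P2 pit3 -> P1=[2,5,1,0,6,7](4) P2=[6,5,0,0,1,5](2)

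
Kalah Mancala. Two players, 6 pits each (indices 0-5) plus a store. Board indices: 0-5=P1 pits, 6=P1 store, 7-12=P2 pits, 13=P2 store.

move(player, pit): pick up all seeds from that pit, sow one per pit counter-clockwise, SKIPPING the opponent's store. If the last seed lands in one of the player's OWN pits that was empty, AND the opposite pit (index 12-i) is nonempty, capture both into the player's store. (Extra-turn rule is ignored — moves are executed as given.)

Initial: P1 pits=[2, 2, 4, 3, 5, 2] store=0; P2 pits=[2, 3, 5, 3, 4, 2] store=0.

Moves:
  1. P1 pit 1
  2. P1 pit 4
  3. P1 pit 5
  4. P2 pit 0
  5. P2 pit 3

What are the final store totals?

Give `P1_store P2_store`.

Move 1: P1 pit1 -> P1=[2,0,5,4,5,2](0) P2=[2,3,5,3,4,2](0)
Move 2: P1 pit4 -> P1=[2,0,5,4,0,3](1) P2=[3,4,6,3,4,2](0)
Move 3: P1 pit5 -> P1=[2,0,5,4,0,0](2) P2=[4,5,6,3,4,2](0)
Move 4: P2 pit0 -> P1=[2,0,5,4,0,0](2) P2=[0,6,7,4,5,2](0)
Move 5: P2 pit3 -> P1=[3,0,5,4,0,0](2) P2=[0,6,7,0,6,3](1)

Answer: 2 1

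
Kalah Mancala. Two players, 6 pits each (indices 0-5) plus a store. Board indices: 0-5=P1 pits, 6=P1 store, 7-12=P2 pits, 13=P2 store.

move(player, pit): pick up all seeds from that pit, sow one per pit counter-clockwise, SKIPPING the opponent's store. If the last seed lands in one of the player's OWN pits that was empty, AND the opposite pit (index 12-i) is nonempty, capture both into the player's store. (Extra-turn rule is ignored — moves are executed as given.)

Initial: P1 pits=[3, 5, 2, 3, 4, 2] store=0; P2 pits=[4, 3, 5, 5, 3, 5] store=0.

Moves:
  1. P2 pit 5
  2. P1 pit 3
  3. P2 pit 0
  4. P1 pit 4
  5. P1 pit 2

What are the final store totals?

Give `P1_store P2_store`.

Answer: 2 6

Derivation:
Move 1: P2 pit5 -> P1=[4,6,3,4,4,2](0) P2=[4,3,5,5,3,0](1)
Move 2: P1 pit3 -> P1=[4,6,3,0,5,3](1) P2=[5,3,5,5,3,0](1)
Move 3: P2 pit0 -> P1=[0,6,3,0,5,3](1) P2=[0,4,6,6,4,0](6)
Move 4: P1 pit4 -> P1=[0,6,3,0,0,4](2) P2=[1,5,7,6,4,0](6)
Move 5: P1 pit2 -> P1=[0,6,0,1,1,5](2) P2=[1,5,7,6,4,0](6)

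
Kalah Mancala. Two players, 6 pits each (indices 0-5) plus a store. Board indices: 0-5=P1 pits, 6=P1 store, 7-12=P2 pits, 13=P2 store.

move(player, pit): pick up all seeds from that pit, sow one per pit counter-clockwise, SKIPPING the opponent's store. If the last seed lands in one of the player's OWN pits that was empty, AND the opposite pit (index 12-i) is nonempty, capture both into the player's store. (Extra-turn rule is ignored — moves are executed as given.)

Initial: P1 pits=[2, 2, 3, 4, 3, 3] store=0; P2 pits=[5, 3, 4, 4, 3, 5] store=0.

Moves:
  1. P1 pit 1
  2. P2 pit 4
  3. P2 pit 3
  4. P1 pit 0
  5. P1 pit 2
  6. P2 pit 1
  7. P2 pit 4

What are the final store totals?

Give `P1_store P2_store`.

Answer: 1 3

Derivation:
Move 1: P1 pit1 -> P1=[2,0,4,5,3,3](0) P2=[5,3,4,4,3,5](0)
Move 2: P2 pit4 -> P1=[3,0,4,5,3,3](0) P2=[5,3,4,4,0,6](1)
Move 3: P2 pit3 -> P1=[4,0,4,5,3,3](0) P2=[5,3,4,0,1,7](2)
Move 4: P1 pit0 -> P1=[0,1,5,6,4,3](0) P2=[5,3,4,0,1,7](2)
Move 5: P1 pit2 -> P1=[0,1,0,7,5,4](1) P2=[6,3,4,0,1,7](2)
Move 6: P2 pit1 -> P1=[0,1,0,7,5,4](1) P2=[6,0,5,1,2,7](2)
Move 7: P2 pit4 -> P1=[0,1,0,7,5,4](1) P2=[6,0,5,1,0,8](3)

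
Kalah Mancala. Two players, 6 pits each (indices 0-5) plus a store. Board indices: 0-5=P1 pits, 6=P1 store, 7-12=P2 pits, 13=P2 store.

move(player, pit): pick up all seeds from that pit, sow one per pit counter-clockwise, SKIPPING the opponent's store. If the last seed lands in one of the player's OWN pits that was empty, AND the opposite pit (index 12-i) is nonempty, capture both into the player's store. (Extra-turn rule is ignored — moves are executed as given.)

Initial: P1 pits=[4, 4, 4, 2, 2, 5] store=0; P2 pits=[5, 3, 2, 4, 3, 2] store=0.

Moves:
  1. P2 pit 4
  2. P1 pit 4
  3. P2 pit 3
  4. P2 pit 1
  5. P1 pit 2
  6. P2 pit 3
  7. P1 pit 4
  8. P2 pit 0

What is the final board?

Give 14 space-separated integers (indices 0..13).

Move 1: P2 pit4 -> P1=[5,4,4,2,2,5](0) P2=[5,3,2,4,0,3](1)
Move 2: P1 pit4 -> P1=[5,4,4,2,0,6](1) P2=[5,3,2,4,0,3](1)
Move 3: P2 pit3 -> P1=[6,4,4,2,0,6](1) P2=[5,3,2,0,1,4](2)
Move 4: P2 pit1 -> P1=[6,4,4,2,0,6](1) P2=[5,0,3,1,2,4](2)
Move 5: P1 pit2 -> P1=[6,4,0,3,1,7](2) P2=[5,0,3,1,2,4](2)
Move 6: P2 pit3 -> P1=[6,4,0,3,1,7](2) P2=[5,0,3,0,3,4](2)
Move 7: P1 pit4 -> P1=[6,4,0,3,0,8](2) P2=[5,0,3,0,3,4](2)
Move 8: P2 pit0 -> P1=[6,4,0,3,0,8](2) P2=[0,1,4,1,4,5](2)

Answer: 6 4 0 3 0 8 2 0 1 4 1 4 5 2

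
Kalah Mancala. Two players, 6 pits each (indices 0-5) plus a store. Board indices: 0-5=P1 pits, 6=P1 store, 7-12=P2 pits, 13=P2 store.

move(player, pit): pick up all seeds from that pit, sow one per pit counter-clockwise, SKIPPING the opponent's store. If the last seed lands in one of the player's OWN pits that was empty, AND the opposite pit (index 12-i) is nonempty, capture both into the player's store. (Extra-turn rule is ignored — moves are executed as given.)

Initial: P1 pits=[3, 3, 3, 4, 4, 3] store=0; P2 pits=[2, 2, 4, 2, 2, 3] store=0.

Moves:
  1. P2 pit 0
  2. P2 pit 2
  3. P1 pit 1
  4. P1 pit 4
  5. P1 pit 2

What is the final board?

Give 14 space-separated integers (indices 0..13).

Move 1: P2 pit0 -> P1=[3,3,3,4,4,3](0) P2=[0,3,5,2,2,3](0)
Move 2: P2 pit2 -> P1=[4,3,3,4,4,3](0) P2=[0,3,0,3,3,4](1)
Move 3: P1 pit1 -> P1=[4,0,4,5,5,3](0) P2=[0,3,0,3,3,4](1)
Move 4: P1 pit4 -> P1=[4,0,4,5,0,4](1) P2=[1,4,1,3,3,4](1)
Move 5: P1 pit2 -> P1=[4,0,0,6,1,5](2) P2=[1,4,1,3,3,4](1)

Answer: 4 0 0 6 1 5 2 1 4 1 3 3 4 1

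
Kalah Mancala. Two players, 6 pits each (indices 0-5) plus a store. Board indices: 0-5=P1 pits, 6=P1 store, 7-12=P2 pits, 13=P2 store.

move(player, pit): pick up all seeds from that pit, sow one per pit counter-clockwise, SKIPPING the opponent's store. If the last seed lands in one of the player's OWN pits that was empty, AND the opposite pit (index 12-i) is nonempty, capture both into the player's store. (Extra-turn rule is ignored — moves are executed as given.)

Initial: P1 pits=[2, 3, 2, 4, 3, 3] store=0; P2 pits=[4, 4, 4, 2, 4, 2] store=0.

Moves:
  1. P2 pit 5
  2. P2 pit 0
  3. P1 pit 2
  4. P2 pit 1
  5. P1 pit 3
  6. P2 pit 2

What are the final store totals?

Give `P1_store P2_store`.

Move 1: P2 pit5 -> P1=[3,3,2,4,3,3](0) P2=[4,4,4,2,4,0](1)
Move 2: P2 pit0 -> P1=[3,3,2,4,3,3](0) P2=[0,5,5,3,5,0](1)
Move 3: P1 pit2 -> P1=[3,3,0,5,4,3](0) P2=[0,5,5,3,5,0](1)
Move 4: P2 pit1 -> P1=[3,3,0,5,4,3](0) P2=[0,0,6,4,6,1](2)
Move 5: P1 pit3 -> P1=[3,3,0,0,5,4](1) P2=[1,1,6,4,6,1](2)
Move 6: P2 pit2 -> P1=[4,4,0,0,5,4](1) P2=[1,1,0,5,7,2](3)

Answer: 1 3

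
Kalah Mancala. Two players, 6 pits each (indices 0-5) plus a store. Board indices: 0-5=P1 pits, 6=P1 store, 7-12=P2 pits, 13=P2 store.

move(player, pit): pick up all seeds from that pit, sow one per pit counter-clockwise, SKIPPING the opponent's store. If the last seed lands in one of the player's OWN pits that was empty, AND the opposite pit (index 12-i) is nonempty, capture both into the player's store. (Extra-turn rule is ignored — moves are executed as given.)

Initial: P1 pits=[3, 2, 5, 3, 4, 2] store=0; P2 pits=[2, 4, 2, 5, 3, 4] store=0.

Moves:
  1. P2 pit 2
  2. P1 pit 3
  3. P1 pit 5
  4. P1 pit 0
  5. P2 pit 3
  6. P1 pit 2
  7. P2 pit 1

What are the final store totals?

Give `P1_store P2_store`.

Move 1: P2 pit2 -> P1=[3,2,5,3,4,2](0) P2=[2,4,0,6,4,4](0)
Move 2: P1 pit3 -> P1=[3,2,5,0,5,3](1) P2=[2,4,0,6,4,4](0)
Move 3: P1 pit5 -> P1=[3,2,5,0,5,0](2) P2=[3,5,0,6,4,4](0)
Move 4: P1 pit0 -> P1=[0,3,6,1,5,0](2) P2=[3,5,0,6,4,4](0)
Move 5: P2 pit3 -> P1=[1,4,7,1,5,0](2) P2=[3,5,0,0,5,5](1)
Move 6: P1 pit2 -> P1=[1,4,0,2,6,1](3) P2=[4,6,1,0,5,5](1)
Move 7: P2 pit1 -> P1=[2,4,0,2,6,1](3) P2=[4,0,2,1,6,6](2)

Answer: 3 2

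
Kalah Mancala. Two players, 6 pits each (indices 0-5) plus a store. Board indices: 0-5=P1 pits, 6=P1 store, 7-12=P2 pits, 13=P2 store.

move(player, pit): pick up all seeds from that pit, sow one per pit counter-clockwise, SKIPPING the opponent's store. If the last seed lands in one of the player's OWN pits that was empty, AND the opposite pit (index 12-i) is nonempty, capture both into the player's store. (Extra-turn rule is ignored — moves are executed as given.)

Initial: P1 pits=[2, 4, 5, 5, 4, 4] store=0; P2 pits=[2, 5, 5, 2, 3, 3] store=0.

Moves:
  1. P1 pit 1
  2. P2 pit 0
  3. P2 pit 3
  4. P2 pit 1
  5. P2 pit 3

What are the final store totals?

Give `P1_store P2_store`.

Move 1: P1 pit1 -> P1=[2,0,6,6,5,5](0) P2=[2,5,5,2,3,3](0)
Move 2: P2 pit0 -> P1=[2,0,6,6,5,5](0) P2=[0,6,6,2,3,3](0)
Move 3: P2 pit3 -> P1=[2,0,6,6,5,5](0) P2=[0,6,6,0,4,4](0)
Move 4: P2 pit1 -> P1=[3,0,6,6,5,5](0) P2=[0,0,7,1,5,5](1)
Move 5: P2 pit3 -> P1=[3,0,6,6,5,5](0) P2=[0,0,7,0,6,5](1)

Answer: 0 1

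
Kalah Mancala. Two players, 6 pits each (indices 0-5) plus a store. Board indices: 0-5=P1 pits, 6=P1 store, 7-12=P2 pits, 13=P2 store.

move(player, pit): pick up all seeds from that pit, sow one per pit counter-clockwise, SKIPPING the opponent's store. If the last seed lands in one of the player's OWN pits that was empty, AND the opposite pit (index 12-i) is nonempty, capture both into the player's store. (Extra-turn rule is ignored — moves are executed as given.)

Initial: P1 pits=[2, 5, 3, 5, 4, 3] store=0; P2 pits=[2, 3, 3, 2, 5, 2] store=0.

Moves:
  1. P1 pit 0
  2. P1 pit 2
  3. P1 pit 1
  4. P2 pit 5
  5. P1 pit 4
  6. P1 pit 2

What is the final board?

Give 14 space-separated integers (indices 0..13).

Answer: 1 0 0 8 0 6 3 4 4 4 3 5 0 1

Derivation:
Move 1: P1 pit0 -> P1=[0,6,4,5,4,3](0) P2=[2,3,3,2,5,2](0)
Move 2: P1 pit2 -> P1=[0,6,0,6,5,4](1) P2=[2,3,3,2,5,2](0)
Move 3: P1 pit1 -> P1=[0,0,1,7,6,5](2) P2=[3,3,3,2,5,2](0)
Move 4: P2 pit5 -> P1=[1,0,1,7,6,5](2) P2=[3,3,3,2,5,0](1)
Move 5: P1 pit4 -> P1=[1,0,1,7,0,6](3) P2=[4,4,4,3,5,0](1)
Move 6: P1 pit2 -> P1=[1,0,0,8,0,6](3) P2=[4,4,4,3,5,0](1)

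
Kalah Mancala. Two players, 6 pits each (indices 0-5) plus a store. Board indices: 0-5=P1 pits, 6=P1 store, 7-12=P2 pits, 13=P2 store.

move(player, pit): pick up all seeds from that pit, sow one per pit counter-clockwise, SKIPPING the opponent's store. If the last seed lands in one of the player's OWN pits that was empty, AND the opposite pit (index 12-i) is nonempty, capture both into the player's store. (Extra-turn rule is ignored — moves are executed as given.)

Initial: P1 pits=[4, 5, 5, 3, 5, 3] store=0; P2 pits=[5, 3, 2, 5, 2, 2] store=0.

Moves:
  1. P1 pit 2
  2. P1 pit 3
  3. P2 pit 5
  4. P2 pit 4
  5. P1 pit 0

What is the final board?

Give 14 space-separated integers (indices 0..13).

Answer: 0 6 1 1 8 6 2 7 3 2 5 0 1 2

Derivation:
Move 1: P1 pit2 -> P1=[4,5,0,4,6,4](1) P2=[6,3,2,5,2,2](0)
Move 2: P1 pit3 -> P1=[4,5,0,0,7,5](2) P2=[7,3,2,5,2,2](0)
Move 3: P2 pit5 -> P1=[5,5,0,0,7,5](2) P2=[7,3,2,5,2,0](1)
Move 4: P2 pit4 -> P1=[5,5,0,0,7,5](2) P2=[7,3,2,5,0,1](2)
Move 5: P1 pit0 -> P1=[0,6,1,1,8,6](2) P2=[7,3,2,5,0,1](2)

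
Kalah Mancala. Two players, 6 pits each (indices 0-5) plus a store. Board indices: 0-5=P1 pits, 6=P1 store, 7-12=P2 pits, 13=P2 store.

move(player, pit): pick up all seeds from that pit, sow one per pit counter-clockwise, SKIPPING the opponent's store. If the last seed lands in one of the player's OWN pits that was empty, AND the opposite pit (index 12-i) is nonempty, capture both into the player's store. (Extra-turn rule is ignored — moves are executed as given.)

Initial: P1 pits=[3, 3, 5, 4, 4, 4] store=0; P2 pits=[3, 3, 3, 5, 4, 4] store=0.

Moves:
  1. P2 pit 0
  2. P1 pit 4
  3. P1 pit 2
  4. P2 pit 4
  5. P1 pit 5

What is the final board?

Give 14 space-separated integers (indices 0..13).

Answer: 4 4 0 5 1 0 3 3 6 5 7 1 5 1

Derivation:
Move 1: P2 pit0 -> P1=[3,3,5,4,4,4](0) P2=[0,4,4,6,4,4](0)
Move 2: P1 pit4 -> P1=[3,3,5,4,0,5](1) P2=[1,5,4,6,4,4](0)
Move 3: P1 pit2 -> P1=[3,3,0,5,1,6](2) P2=[2,5,4,6,4,4](0)
Move 4: P2 pit4 -> P1=[4,4,0,5,1,6](2) P2=[2,5,4,6,0,5](1)
Move 5: P1 pit5 -> P1=[4,4,0,5,1,0](3) P2=[3,6,5,7,1,5](1)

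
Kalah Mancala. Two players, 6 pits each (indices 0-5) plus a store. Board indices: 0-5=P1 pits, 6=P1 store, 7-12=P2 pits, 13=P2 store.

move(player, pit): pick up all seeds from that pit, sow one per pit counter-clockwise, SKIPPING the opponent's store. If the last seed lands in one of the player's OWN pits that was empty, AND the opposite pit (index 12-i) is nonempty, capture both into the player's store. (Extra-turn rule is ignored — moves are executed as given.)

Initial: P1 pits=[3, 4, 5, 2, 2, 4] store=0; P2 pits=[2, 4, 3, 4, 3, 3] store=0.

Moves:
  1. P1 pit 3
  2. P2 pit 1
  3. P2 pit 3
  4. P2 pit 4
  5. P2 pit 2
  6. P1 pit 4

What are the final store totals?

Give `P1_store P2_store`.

Answer: 1 3

Derivation:
Move 1: P1 pit3 -> P1=[3,4,5,0,3,5](0) P2=[2,4,3,4,3,3](0)
Move 2: P2 pit1 -> P1=[3,4,5,0,3,5](0) P2=[2,0,4,5,4,4](0)
Move 3: P2 pit3 -> P1=[4,5,5,0,3,5](0) P2=[2,0,4,0,5,5](1)
Move 4: P2 pit4 -> P1=[5,6,6,0,3,5](0) P2=[2,0,4,0,0,6](2)
Move 5: P2 pit2 -> P1=[5,6,6,0,3,5](0) P2=[2,0,0,1,1,7](3)
Move 6: P1 pit4 -> P1=[5,6,6,0,0,6](1) P2=[3,0,0,1,1,7](3)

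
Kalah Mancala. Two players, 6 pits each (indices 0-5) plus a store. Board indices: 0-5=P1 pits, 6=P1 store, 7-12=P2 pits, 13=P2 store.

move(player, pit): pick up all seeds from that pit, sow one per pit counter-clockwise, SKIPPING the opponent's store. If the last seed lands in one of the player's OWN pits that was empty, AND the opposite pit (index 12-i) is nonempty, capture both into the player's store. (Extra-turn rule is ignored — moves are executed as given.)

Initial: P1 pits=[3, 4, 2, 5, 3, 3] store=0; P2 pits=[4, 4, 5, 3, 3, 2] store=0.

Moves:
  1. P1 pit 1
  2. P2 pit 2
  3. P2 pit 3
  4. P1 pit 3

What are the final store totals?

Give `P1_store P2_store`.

Answer: 1 2

Derivation:
Move 1: P1 pit1 -> P1=[3,0,3,6,4,4](0) P2=[4,4,5,3,3,2](0)
Move 2: P2 pit2 -> P1=[4,0,3,6,4,4](0) P2=[4,4,0,4,4,3](1)
Move 3: P2 pit3 -> P1=[5,0,3,6,4,4](0) P2=[4,4,0,0,5,4](2)
Move 4: P1 pit3 -> P1=[5,0,3,0,5,5](1) P2=[5,5,1,0,5,4](2)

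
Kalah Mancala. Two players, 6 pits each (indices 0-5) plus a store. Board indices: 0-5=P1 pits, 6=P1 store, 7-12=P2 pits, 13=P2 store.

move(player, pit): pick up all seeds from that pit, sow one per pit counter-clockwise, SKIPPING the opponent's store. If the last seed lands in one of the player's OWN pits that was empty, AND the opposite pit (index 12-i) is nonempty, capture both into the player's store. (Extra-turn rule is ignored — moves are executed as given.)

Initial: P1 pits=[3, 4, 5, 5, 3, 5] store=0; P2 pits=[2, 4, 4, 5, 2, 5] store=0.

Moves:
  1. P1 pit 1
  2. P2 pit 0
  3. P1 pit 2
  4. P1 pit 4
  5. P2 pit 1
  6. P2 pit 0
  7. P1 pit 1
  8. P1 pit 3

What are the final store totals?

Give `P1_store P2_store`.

Move 1: P1 pit1 -> P1=[3,0,6,6,4,6](0) P2=[2,4,4,5,2,5](0)
Move 2: P2 pit0 -> P1=[3,0,6,6,4,6](0) P2=[0,5,5,5,2,5](0)
Move 3: P1 pit2 -> P1=[3,0,0,7,5,7](1) P2=[1,6,5,5,2,5](0)
Move 4: P1 pit4 -> P1=[3,0,0,7,0,8](2) P2=[2,7,6,5,2,5](0)
Move 5: P2 pit1 -> P1=[4,1,0,7,0,8](2) P2=[2,0,7,6,3,6](1)
Move 6: P2 pit0 -> P1=[4,1,0,7,0,8](2) P2=[0,1,8,6,3,6](1)
Move 7: P1 pit1 -> P1=[4,0,0,7,0,8](9) P2=[0,1,8,0,3,6](1)
Move 8: P1 pit3 -> P1=[4,0,0,0,1,9](10) P2=[1,2,9,1,3,6](1)

Answer: 10 1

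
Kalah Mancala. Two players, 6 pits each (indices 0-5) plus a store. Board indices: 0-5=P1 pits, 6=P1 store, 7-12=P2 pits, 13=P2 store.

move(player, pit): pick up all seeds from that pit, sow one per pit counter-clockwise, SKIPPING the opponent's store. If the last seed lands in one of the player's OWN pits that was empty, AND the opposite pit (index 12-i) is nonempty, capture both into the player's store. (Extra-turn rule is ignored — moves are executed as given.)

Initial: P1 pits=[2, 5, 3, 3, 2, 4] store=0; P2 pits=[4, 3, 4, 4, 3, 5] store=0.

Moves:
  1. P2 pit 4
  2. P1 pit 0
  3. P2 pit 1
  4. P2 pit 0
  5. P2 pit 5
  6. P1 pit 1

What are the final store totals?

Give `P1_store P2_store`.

Move 1: P2 pit4 -> P1=[3,5,3,3,2,4](0) P2=[4,3,4,4,0,6](1)
Move 2: P1 pit0 -> P1=[0,6,4,4,2,4](0) P2=[4,3,4,4,0,6](1)
Move 3: P2 pit1 -> P1=[0,0,4,4,2,4](0) P2=[4,0,5,5,0,6](8)
Move 4: P2 pit0 -> P1=[0,0,4,4,2,4](0) P2=[0,1,6,6,1,6](8)
Move 5: P2 pit5 -> P1=[1,1,5,5,3,4](0) P2=[0,1,6,6,1,0](9)
Move 6: P1 pit1 -> P1=[1,0,6,5,3,4](0) P2=[0,1,6,6,1,0](9)

Answer: 0 9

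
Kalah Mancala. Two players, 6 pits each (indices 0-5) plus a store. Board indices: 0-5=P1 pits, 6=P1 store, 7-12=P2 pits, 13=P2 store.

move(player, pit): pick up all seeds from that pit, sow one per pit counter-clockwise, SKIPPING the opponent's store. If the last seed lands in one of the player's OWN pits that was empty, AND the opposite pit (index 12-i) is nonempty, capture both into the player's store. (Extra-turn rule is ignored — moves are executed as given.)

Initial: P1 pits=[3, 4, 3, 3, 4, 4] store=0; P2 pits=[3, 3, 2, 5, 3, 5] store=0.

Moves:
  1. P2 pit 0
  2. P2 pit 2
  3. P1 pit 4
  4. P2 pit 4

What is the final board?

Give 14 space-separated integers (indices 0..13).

Move 1: P2 pit0 -> P1=[3,4,3,3,4,4](0) P2=[0,4,3,6,3,5](0)
Move 2: P2 pit2 -> P1=[3,4,3,3,4,4](0) P2=[0,4,0,7,4,6](0)
Move 3: P1 pit4 -> P1=[3,4,3,3,0,5](1) P2=[1,5,0,7,4,6](0)
Move 4: P2 pit4 -> P1=[4,5,3,3,0,5](1) P2=[1,5,0,7,0,7](1)

Answer: 4 5 3 3 0 5 1 1 5 0 7 0 7 1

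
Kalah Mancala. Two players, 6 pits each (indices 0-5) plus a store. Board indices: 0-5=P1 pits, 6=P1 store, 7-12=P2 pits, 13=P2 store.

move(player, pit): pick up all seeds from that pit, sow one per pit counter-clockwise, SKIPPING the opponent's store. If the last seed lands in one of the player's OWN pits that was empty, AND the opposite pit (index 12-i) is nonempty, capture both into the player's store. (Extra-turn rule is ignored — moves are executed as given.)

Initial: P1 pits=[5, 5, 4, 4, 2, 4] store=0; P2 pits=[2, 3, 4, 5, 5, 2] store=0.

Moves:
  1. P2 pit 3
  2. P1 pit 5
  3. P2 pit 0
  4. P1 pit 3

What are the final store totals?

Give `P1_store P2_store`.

Answer: 2 6

Derivation:
Move 1: P2 pit3 -> P1=[6,6,4,4,2,4](0) P2=[2,3,4,0,6,3](1)
Move 2: P1 pit5 -> P1=[6,6,4,4,2,0](1) P2=[3,4,5,0,6,3](1)
Move 3: P2 pit0 -> P1=[6,6,0,4,2,0](1) P2=[0,5,6,0,6,3](6)
Move 4: P1 pit3 -> P1=[6,6,0,0,3,1](2) P2=[1,5,6,0,6,3](6)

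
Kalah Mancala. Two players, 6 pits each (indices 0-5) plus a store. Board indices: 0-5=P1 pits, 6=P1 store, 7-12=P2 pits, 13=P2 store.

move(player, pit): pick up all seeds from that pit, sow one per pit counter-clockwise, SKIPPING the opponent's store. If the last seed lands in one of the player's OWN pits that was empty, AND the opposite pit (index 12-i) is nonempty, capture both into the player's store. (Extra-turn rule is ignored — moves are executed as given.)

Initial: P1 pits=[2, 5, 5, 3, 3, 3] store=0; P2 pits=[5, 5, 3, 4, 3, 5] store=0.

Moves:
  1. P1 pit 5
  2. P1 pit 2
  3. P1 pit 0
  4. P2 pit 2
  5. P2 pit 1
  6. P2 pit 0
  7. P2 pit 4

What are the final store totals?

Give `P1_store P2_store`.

Move 1: P1 pit5 -> P1=[2,5,5,3,3,0](1) P2=[6,6,3,4,3,5](0)
Move 2: P1 pit2 -> P1=[2,5,0,4,4,1](2) P2=[7,6,3,4,3,5](0)
Move 3: P1 pit0 -> P1=[0,6,0,4,4,1](7) P2=[7,6,3,0,3,5](0)
Move 4: P2 pit2 -> P1=[0,6,0,4,4,1](7) P2=[7,6,0,1,4,6](0)
Move 5: P2 pit1 -> P1=[1,6,0,4,4,1](7) P2=[7,0,1,2,5,7](1)
Move 6: P2 pit0 -> P1=[2,6,0,4,4,1](7) P2=[0,1,2,3,6,8](2)
Move 7: P2 pit4 -> P1=[3,7,1,5,4,1](7) P2=[0,1,2,3,0,9](3)

Answer: 7 3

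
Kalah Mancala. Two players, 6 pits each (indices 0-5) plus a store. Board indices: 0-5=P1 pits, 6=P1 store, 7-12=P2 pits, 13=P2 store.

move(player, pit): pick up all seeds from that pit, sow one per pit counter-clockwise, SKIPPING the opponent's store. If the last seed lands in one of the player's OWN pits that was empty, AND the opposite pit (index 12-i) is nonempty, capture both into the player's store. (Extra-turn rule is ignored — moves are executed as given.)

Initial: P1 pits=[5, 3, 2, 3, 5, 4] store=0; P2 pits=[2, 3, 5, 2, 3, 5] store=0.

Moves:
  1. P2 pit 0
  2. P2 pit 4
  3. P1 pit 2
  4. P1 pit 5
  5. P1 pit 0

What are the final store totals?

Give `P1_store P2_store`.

Move 1: P2 pit0 -> P1=[5,3,2,3,5,4](0) P2=[0,4,6,2,3,5](0)
Move 2: P2 pit4 -> P1=[6,3,2,3,5,4](0) P2=[0,4,6,2,0,6](1)
Move 3: P1 pit2 -> P1=[6,3,0,4,6,4](0) P2=[0,4,6,2,0,6](1)
Move 4: P1 pit5 -> P1=[6,3,0,4,6,0](1) P2=[1,5,7,2,0,6](1)
Move 5: P1 pit0 -> P1=[0,4,1,5,7,1](2) P2=[1,5,7,2,0,6](1)

Answer: 2 1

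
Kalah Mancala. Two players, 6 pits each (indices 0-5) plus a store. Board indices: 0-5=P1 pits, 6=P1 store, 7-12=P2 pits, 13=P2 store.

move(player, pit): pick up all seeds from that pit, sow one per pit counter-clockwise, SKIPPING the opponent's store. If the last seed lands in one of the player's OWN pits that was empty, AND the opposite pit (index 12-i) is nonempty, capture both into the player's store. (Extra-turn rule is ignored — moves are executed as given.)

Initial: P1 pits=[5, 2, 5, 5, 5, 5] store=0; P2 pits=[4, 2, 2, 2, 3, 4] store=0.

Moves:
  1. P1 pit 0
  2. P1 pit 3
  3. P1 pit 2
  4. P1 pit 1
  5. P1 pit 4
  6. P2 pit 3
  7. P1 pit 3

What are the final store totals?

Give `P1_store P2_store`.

Move 1: P1 pit0 -> P1=[0,3,6,6,6,6](0) P2=[4,2,2,2,3,4](0)
Move 2: P1 pit3 -> P1=[0,3,6,0,7,7](1) P2=[5,3,3,2,3,4](0)
Move 3: P1 pit2 -> P1=[0,3,0,1,8,8](2) P2=[6,4,3,2,3,4](0)
Move 4: P1 pit1 -> P1=[0,0,1,2,9,8](2) P2=[6,4,3,2,3,4](0)
Move 5: P1 pit4 -> P1=[0,0,1,2,0,9](9) P2=[7,5,4,3,4,0](0)
Move 6: P2 pit3 -> P1=[0,0,1,2,0,9](9) P2=[7,5,4,0,5,1](1)
Move 7: P1 pit3 -> P1=[0,0,1,0,1,10](9) P2=[7,5,4,0,5,1](1)

Answer: 9 1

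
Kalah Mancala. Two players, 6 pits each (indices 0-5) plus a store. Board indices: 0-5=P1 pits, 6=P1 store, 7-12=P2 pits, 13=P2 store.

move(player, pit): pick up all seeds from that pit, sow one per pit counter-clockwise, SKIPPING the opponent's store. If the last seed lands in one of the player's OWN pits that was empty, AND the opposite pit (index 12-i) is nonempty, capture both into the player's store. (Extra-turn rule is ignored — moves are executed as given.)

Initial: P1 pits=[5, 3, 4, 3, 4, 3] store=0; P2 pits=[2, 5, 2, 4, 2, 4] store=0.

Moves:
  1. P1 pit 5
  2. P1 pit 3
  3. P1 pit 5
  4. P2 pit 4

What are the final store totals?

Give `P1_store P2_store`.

Move 1: P1 pit5 -> P1=[5,3,4,3,4,0](1) P2=[3,6,2,4,2,4](0)
Move 2: P1 pit3 -> P1=[5,3,4,0,5,1](2) P2=[3,6,2,4,2,4](0)
Move 3: P1 pit5 -> P1=[5,3,4,0,5,0](3) P2=[3,6,2,4,2,4](0)
Move 4: P2 pit4 -> P1=[5,3,4,0,5,0](3) P2=[3,6,2,4,0,5](1)

Answer: 3 1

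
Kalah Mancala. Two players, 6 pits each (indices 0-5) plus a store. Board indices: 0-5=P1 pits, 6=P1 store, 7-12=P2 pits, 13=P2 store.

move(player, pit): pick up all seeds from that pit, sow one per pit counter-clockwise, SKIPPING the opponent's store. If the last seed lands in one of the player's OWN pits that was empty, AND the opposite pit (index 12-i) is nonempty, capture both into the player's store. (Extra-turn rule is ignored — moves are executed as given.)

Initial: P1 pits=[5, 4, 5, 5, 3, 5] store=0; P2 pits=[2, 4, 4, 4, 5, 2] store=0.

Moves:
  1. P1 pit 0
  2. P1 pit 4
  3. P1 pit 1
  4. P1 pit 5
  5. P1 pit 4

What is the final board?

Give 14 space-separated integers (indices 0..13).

Move 1: P1 pit0 -> P1=[0,5,6,6,4,6](0) P2=[2,4,4,4,5,2](0)
Move 2: P1 pit4 -> P1=[0,5,6,6,0,7](1) P2=[3,5,4,4,5,2](0)
Move 3: P1 pit1 -> P1=[0,0,7,7,1,8](2) P2=[3,5,4,4,5,2](0)
Move 4: P1 pit5 -> P1=[0,0,7,7,1,0](7) P2=[4,6,5,5,6,0](0)
Move 5: P1 pit4 -> P1=[0,0,7,7,0,0](12) P2=[0,6,5,5,6,0](0)

Answer: 0 0 7 7 0 0 12 0 6 5 5 6 0 0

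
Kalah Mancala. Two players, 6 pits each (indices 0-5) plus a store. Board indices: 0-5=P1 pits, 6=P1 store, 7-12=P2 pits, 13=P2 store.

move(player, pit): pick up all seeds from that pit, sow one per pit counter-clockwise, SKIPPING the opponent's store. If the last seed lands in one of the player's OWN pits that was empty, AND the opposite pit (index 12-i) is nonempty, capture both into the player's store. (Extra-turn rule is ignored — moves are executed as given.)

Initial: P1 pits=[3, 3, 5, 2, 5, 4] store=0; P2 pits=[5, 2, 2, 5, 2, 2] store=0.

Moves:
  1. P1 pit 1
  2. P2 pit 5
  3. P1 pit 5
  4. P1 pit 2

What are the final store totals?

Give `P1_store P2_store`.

Answer: 2 1

Derivation:
Move 1: P1 pit1 -> P1=[3,0,6,3,6,4](0) P2=[5,2,2,5,2,2](0)
Move 2: P2 pit5 -> P1=[4,0,6,3,6,4](0) P2=[5,2,2,5,2,0](1)
Move 3: P1 pit5 -> P1=[4,0,6,3,6,0](1) P2=[6,3,3,5,2,0](1)
Move 4: P1 pit2 -> P1=[4,0,0,4,7,1](2) P2=[7,4,3,5,2,0](1)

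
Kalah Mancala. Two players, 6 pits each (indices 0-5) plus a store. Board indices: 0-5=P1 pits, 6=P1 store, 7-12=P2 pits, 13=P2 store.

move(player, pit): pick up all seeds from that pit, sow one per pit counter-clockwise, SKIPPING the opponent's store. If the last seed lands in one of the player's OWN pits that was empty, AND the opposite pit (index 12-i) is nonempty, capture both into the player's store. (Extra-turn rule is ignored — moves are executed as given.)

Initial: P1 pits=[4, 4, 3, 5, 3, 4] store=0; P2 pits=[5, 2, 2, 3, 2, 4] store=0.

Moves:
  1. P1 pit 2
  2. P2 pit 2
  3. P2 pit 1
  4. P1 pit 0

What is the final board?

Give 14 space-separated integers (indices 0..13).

Answer: 0 5 1 7 5 5 0 5 0 1 5 3 4 0

Derivation:
Move 1: P1 pit2 -> P1=[4,4,0,6,4,5](0) P2=[5,2,2,3,2,4](0)
Move 2: P2 pit2 -> P1=[4,4,0,6,4,5](0) P2=[5,2,0,4,3,4](0)
Move 3: P2 pit1 -> P1=[4,4,0,6,4,5](0) P2=[5,0,1,5,3,4](0)
Move 4: P1 pit0 -> P1=[0,5,1,7,5,5](0) P2=[5,0,1,5,3,4](0)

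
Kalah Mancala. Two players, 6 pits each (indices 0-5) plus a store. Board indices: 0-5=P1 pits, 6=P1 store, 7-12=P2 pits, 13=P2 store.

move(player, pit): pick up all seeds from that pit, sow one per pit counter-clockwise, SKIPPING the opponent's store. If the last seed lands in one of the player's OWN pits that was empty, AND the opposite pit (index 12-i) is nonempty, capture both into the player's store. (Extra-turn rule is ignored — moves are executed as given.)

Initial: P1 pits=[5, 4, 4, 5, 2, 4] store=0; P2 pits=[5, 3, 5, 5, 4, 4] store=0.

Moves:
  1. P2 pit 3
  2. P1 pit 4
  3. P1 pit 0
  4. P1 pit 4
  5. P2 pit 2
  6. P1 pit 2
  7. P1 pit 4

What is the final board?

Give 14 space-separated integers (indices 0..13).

Answer: 1 6 0 7 0 9 3 6 3 0 1 6 6 2

Derivation:
Move 1: P2 pit3 -> P1=[6,5,4,5,2,4](0) P2=[5,3,5,0,5,5](1)
Move 2: P1 pit4 -> P1=[6,5,4,5,0,5](1) P2=[5,3,5,0,5,5](1)
Move 3: P1 pit0 -> P1=[0,6,5,6,1,6](2) P2=[5,3,5,0,5,5](1)
Move 4: P1 pit4 -> P1=[0,6,5,6,0,7](2) P2=[5,3,5,0,5,5](1)
Move 5: P2 pit2 -> P1=[1,6,5,6,0,7](2) P2=[5,3,0,1,6,6](2)
Move 6: P1 pit2 -> P1=[1,6,0,7,1,8](3) P2=[6,3,0,1,6,6](2)
Move 7: P1 pit4 -> P1=[1,6,0,7,0,9](3) P2=[6,3,0,1,6,6](2)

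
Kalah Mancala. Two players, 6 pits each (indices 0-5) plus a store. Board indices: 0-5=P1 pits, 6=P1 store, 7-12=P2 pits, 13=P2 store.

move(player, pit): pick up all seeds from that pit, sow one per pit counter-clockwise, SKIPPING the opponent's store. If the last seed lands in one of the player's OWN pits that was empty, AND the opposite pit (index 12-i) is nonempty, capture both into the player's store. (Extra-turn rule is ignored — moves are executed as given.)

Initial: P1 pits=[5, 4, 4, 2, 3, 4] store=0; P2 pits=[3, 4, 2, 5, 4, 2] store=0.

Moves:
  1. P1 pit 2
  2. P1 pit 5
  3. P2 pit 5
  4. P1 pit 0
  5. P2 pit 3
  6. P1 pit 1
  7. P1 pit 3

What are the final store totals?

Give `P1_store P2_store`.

Answer: 5 2

Derivation:
Move 1: P1 pit2 -> P1=[5,4,0,3,4,5](1) P2=[3,4,2,5,4,2](0)
Move 2: P1 pit5 -> P1=[5,4,0,3,4,0](2) P2=[4,5,3,6,4,2](0)
Move 3: P2 pit5 -> P1=[6,4,0,3,4,0](2) P2=[4,5,3,6,4,0](1)
Move 4: P1 pit0 -> P1=[0,5,1,4,5,1](3) P2=[4,5,3,6,4,0](1)
Move 5: P2 pit3 -> P1=[1,6,2,4,5,1](3) P2=[4,5,3,0,5,1](2)
Move 6: P1 pit1 -> P1=[1,0,3,5,6,2](4) P2=[5,5,3,0,5,1](2)
Move 7: P1 pit3 -> P1=[1,0,3,0,7,3](5) P2=[6,6,3,0,5,1](2)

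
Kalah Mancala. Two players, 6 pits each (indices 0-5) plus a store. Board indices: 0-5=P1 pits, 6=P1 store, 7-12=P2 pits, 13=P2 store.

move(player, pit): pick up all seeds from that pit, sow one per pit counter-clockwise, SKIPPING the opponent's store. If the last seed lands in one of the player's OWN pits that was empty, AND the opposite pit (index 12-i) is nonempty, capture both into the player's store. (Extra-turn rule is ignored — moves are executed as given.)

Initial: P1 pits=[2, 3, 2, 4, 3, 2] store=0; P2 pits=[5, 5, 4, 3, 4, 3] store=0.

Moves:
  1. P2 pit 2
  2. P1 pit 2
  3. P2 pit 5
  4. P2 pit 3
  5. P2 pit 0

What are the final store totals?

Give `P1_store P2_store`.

Move 1: P2 pit2 -> P1=[2,3,2,4,3,2](0) P2=[5,5,0,4,5,4](1)
Move 2: P1 pit2 -> P1=[2,3,0,5,4,2](0) P2=[5,5,0,4,5,4](1)
Move 3: P2 pit5 -> P1=[3,4,1,5,4,2](0) P2=[5,5,0,4,5,0](2)
Move 4: P2 pit3 -> P1=[4,4,1,5,4,2](0) P2=[5,5,0,0,6,1](3)
Move 5: P2 pit0 -> P1=[4,4,1,5,4,2](0) P2=[0,6,1,1,7,2](3)

Answer: 0 3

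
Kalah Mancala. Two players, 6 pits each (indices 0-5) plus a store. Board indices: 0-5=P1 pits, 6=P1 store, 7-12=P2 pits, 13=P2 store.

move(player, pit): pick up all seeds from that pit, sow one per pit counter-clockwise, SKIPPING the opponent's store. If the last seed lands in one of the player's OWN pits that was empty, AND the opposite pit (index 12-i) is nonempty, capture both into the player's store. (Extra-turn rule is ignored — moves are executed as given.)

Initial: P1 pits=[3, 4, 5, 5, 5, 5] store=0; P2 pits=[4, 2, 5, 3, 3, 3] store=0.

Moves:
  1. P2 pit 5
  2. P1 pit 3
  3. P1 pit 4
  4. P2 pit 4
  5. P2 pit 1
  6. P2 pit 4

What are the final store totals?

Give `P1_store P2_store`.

Move 1: P2 pit5 -> P1=[4,5,5,5,5,5](0) P2=[4,2,5,3,3,0](1)
Move 2: P1 pit3 -> P1=[4,5,5,0,6,6](1) P2=[5,3,5,3,3,0](1)
Move 3: P1 pit4 -> P1=[4,5,5,0,0,7](2) P2=[6,4,6,4,3,0](1)
Move 4: P2 pit4 -> P1=[5,5,5,0,0,7](2) P2=[6,4,6,4,0,1](2)
Move 5: P2 pit1 -> P1=[5,5,5,0,0,7](2) P2=[6,0,7,5,1,2](2)
Move 6: P2 pit4 -> P1=[5,5,5,0,0,7](2) P2=[6,0,7,5,0,3](2)

Answer: 2 2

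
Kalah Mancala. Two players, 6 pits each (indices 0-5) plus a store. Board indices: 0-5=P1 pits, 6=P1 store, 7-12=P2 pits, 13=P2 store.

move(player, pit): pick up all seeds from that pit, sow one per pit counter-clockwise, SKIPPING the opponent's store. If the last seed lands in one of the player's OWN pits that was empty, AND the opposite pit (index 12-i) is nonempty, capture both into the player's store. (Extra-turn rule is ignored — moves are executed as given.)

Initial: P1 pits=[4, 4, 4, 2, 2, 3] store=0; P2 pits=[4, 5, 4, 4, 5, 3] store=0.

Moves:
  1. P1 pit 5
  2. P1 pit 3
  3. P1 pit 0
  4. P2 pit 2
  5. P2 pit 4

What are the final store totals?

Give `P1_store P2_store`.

Move 1: P1 pit5 -> P1=[4,4,4,2,2,0](1) P2=[5,6,4,4,5,3](0)
Move 2: P1 pit3 -> P1=[4,4,4,0,3,0](7) P2=[0,6,4,4,5,3](0)
Move 3: P1 pit0 -> P1=[0,5,5,1,4,0](7) P2=[0,6,4,4,5,3](0)
Move 4: P2 pit2 -> P1=[0,5,5,1,4,0](7) P2=[0,6,0,5,6,4](1)
Move 5: P2 pit4 -> P1=[1,6,6,2,4,0](7) P2=[0,6,0,5,0,5](2)

Answer: 7 2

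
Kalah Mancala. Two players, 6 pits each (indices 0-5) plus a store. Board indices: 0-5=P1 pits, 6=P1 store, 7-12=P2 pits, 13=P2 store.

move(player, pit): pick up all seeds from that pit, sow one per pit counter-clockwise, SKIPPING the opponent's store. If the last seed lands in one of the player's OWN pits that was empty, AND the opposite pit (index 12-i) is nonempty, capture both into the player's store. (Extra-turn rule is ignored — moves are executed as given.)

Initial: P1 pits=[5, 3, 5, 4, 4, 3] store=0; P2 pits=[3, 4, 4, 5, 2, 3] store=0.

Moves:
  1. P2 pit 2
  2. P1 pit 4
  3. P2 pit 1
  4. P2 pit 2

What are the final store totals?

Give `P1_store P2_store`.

Move 1: P2 pit2 -> P1=[5,3,5,4,4,3](0) P2=[3,4,0,6,3,4](1)
Move 2: P1 pit4 -> P1=[5,3,5,4,0,4](1) P2=[4,5,0,6,3,4](1)
Move 3: P2 pit1 -> P1=[5,3,5,4,0,4](1) P2=[4,0,1,7,4,5](2)
Move 4: P2 pit2 -> P1=[5,3,5,4,0,4](1) P2=[4,0,0,8,4,5](2)

Answer: 1 2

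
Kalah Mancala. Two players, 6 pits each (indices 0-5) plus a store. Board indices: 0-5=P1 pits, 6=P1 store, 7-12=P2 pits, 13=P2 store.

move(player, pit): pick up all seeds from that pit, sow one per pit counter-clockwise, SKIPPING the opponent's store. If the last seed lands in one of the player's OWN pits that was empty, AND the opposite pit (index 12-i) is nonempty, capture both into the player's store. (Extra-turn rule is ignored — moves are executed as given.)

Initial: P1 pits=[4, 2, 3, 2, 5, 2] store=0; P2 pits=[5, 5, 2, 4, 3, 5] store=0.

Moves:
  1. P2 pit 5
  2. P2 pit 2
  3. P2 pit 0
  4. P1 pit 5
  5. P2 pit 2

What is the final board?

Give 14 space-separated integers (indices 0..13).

Answer: 0 3 4 3 5 0 1 1 6 0 7 5 0 7

Derivation:
Move 1: P2 pit5 -> P1=[5,3,4,3,5,2](0) P2=[5,5,2,4,3,0](1)
Move 2: P2 pit2 -> P1=[5,3,4,3,5,2](0) P2=[5,5,0,5,4,0](1)
Move 3: P2 pit0 -> P1=[0,3,4,3,5,2](0) P2=[0,6,1,6,5,0](7)
Move 4: P1 pit5 -> P1=[0,3,4,3,5,0](1) P2=[1,6,1,6,5,0](7)
Move 5: P2 pit2 -> P1=[0,3,4,3,5,0](1) P2=[1,6,0,7,5,0](7)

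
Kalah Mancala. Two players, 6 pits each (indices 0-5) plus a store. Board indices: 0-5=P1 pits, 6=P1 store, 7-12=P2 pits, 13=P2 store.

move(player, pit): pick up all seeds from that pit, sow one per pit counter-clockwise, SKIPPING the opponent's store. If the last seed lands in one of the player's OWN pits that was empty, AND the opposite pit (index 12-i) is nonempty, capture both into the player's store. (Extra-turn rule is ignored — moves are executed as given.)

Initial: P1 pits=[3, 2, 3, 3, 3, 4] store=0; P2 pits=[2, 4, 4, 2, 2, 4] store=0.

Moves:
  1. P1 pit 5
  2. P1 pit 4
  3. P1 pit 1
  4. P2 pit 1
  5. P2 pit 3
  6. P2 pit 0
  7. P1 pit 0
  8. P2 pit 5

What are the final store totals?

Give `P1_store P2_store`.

Move 1: P1 pit5 -> P1=[3,2,3,3,3,0](1) P2=[3,5,5,2,2,4](0)
Move 2: P1 pit4 -> P1=[3,2,3,3,0,1](2) P2=[4,5,5,2,2,4](0)
Move 3: P1 pit1 -> P1=[3,0,4,4,0,1](2) P2=[4,5,5,2,2,4](0)
Move 4: P2 pit1 -> P1=[3,0,4,4,0,1](2) P2=[4,0,6,3,3,5](1)
Move 5: P2 pit3 -> P1=[3,0,4,4,0,1](2) P2=[4,0,6,0,4,6](2)
Move 6: P2 pit0 -> P1=[3,0,4,4,0,1](2) P2=[0,1,7,1,5,6](2)
Move 7: P1 pit0 -> P1=[0,1,5,5,0,1](2) P2=[0,1,7,1,5,6](2)
Move 8: P2 pit5 -> P1=[1,2,6,6,1,1](2) P2=[0,1,7,1,5,0](3)

Answer: 2 3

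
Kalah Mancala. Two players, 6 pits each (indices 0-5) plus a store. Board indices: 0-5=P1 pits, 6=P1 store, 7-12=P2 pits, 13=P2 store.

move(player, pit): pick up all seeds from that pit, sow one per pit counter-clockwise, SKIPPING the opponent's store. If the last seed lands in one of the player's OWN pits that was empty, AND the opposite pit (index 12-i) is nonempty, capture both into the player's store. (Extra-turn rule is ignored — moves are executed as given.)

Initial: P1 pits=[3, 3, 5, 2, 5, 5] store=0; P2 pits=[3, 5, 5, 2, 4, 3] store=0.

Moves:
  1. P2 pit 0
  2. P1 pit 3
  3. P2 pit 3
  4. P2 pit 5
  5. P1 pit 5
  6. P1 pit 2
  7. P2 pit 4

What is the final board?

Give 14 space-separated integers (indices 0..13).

Answer: 5 5 1 2 7 1 2 2 8 7 1 0 1 3

Derivation:
Move 1: P2 pit0 -> P1=[3,3,5,2,5,5](0) P2=[0,6,6,3,4,3](0)
Move 2: P1 pit3 -> P1=[3,3,5,0,6,6](0) P2=[0,6,6,3,4,3](0)
Move 3: P2 pit3 -> P1=[3,3,5,0,6,6](0) P2=[0,6,6,0,5,4](1)
Move 4: P2 pit5 -> P1=[4,4,6,0,6,6](0) P2=[0,6,6,0,5,0](2)
Move 5: P1 pit5 -> P1=[4,4,6,0,6,0](1) P2=[1,7,7,1,6,0](2)
Move 6: P1 pit2 -> P1=[4,4,0,1,7,1](2) P2=[2,8,7,1,6,0](2)
Move 7: P2 pit4 -> P1=[5,5,1,2,7,1](2) P2=[2,8,7,1,0,1](3)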